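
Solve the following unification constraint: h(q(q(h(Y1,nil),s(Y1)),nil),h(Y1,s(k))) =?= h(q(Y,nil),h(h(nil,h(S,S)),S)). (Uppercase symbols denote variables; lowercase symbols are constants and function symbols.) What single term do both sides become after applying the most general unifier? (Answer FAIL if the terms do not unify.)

Decompose h/2: q(q(h(Y1,nil),s(Y1)),nil) =?= q(Y,nil),  h(Y1,s(k)) =?= h(h(nil,h(S,S)),S).
Decompose q/2: q(h(Y1,nil),s(Y1)) =?= Y,  nil =?= nil.
Bind Y := q(h(Y1,nil),s(Y1)); no other remaining equation mentions Y.
Delete trivial equation nil =?= nil.
Decompose h/2: Y1 =?= h(nil,h(S,S)),  s(k) =?= S.
Bind Y1 := h(nil,h(S,S)); no other remaining equation mentions Y1. Substituting into the earlier binding gives Y := q(h(h(nil,h(S,S)),nil),s(h(nil,h(S,S)))).
Bind S := s(k). Substituting into the earlier bindings gives Y := q(h(h(nil,h(s(k),s(k))),nil),s(h(nil,h(s(k),s(k))))), Y1 := h(nil,h(s(k),s(k))).
Applying the MGU to either side gives h(q(q(h(h(nil,h(s(k),s(k))),nil),s(h(nil,h(s(k),s(k))))),nil),h(h(nil,h(s(k),s(k))),s(k))).

h(q(q(h(h(nil,h(s(k),s(k))),nil),s(h(nil,h(s(k),s(k))))),nil),h(h(nil,h(s(k),s(k))),s(k)))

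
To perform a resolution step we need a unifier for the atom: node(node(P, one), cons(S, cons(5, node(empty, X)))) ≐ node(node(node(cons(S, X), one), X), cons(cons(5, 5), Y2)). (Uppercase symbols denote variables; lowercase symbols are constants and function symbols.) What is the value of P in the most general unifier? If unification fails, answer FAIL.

node(cons(cons(5, 5), one), one)

Decompose node/2: node(P, one) ≐ node(node(cons(S, X), one), X),  cons(S, cons(5, node(empty, X))) ≐ cons(cons(5, 5), Y2).
Decompose node/2: P ≐ node(cons(S, X), one),  one ≐ X.
Bind P := node(cons(S, X), one); no other remaining equation mentions P.
Bind X := one; substituting into the remaining equation gives: cons(S, cons(5, node(empty, one))) ≐ cons(cons(5, 5), Y2). Substituting into the earlier binding gives P := node(cons(S, one), one).
Decompose cons/2: S ≐ cons(5, 5),  cons(5, node(empty, one)) ≐ Y2.
Bind S := cons(5, 5); no other remaining equation mentions S. Substituting into the earlier binding gives P := node(cons(cons(5, 5), one), one).
Bind Y2 := cons(5, node(empty, one)).
MGU = { P ↦ node(cons(cons(5, 5), one), one), X ↦ one, S ↦ cons(5, 5), Y2 ↦ cons(5, node(empty, one)) }, so P ↦ node(cons(cons(5, 5), one), one).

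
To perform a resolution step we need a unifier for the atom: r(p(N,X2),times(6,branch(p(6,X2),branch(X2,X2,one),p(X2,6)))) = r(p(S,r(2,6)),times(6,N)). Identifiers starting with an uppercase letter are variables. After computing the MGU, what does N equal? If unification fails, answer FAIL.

branch(p(6,r(2,6)),branch(r(2,6),r(2,6),one),p(r(2,6),6))

Decompose r/2: p(N,X2) = p(S,r(2,6)),  times(6,branch(p(6,X2),branch(X2,X2,one),p(X2,6))) = times(6,N).
Decompose p/2: N = S,  X2 = r(2,6).
Bind N := S; substituting into the one remaining equation that mentions N gives: times(6,branch(p(6,X2),branch(X2,X2,one),p(X2,6))) = times(6,S).
Bind X2 := r(2,6); substituting into the remaining equation gives: times(6,branch(p(6,r(2,6)),branch(r(2,6),r(2,6),one),p(r(2,6),6))) = times(6,S).
Decompose times/2: 6 = 6,  branch(p(6,r(2,6)),branch(r(2,6),r(2,6),one),p(r(2,6),6)) = S.
Delete trivial equation 6 = 6.
Bind S := branch(p(6,r(2,6)),branch(r(2,6),r(2,6),one),p(r(2,6),6)). Substituting into the earlier binding gives N := branch(p(6,r(2,6)),branch(r(2,6),r(2,6),one),p(r(2,6),6)).
MGU = { N -> branch(p(6,r(2,6)),branch(r(2,6),r(2,6),one),p(r(2,6),6)), X2 -> r(2,6), S -> branch(p(6,r(2,6)),branch(r(2,6),r(2,6),one),p(r(2,6),6)) }, so N -> branch(p(6,r(2,6)),branch(r(2,6),r(2,6),one),p(r(2,6),6)).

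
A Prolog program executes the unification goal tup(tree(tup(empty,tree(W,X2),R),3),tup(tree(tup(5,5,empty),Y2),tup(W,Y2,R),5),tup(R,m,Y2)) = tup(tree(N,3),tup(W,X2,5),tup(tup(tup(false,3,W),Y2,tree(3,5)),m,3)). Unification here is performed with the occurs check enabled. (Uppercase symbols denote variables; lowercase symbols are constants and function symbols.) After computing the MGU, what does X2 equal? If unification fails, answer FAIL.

Decompose tup/3: tree(tup(empty,tree(W,X2),R),3) = tree(N,3),  tup(tree(tup(5,5,empty),Y2),tup(W,Y2,R),5) = tup(W,X2,5),  tup(R,m,Y2) = tup(tup(tup(false,3,W),Y2,tree(3,5)),m,3).
Decompose tree/2: tup(empty,tree(W,X2),R) = N,  3 = 3.
Bind N := tup(empty,tree(W,X2),R); no other remaining equation mentions N.
Delete trivial equation 3 = 3.
Decompose tup/3: tree(tup(5,5,empty),Y2) = W,  tup(W,Y2,R) = X2,  5 = 5.
Bind W := tree(tup(5,5,empty),Y2); substituting into the 2 remaining equations that mention W gives: tup(tree(tup(5,5,empty),Y2),Y2,R) = X2,  tup(R,m,Y2) = tup(tup(tup(false,3,tree(tup(5,5,empty),Y2)),Y2,tree(3,5)),m,3). Substituting into the earlier binding gives N := tup(empty,tree(tree(tup(5,5,empty),Y2),X2),R).
Bind X2 := tup(tree(tup(5,5,empty),Y2),Y2,R); no other remaining equation mentions X2. Substituting into the earlier binding gives N := tup(empty,tree(tree(tup(5,5,empty),Y2),tup(tree(tup(5,5,empty),Y2),Y2,R)),R).
Delete trivial equation 5 = 5.
Decompose tup/3: R = tup(tup(false,3,tree(tup(5,5,empty),Y2)),Y2,tree(3,5)),  m = m,  Y2 = 3.
Bind R := tup(tup(false,3,tree(tup(5,5,empty),Y2)),Y2,tree(3,5)); no other remaining equation mentions R. Substituting into the earlier bindings gives N := tup(empty,tree(tree(tup(5,5,empty),Y2),tup(tree(tup(5,5,empty),Y2),Y2,tup(tup(false,3,tree(tup(5,5,empty),Y2)),Y2,tree(3,5)))),tup(tup(false,3,tree(tup(5,5,empty),Y2)),Y2,tree(3,5))), X2 := tup(tree(tup(5,5,empty),Y2),Y2,tup(tup(false,3,tree(tup(5,5,empty),Y2)),Y2,tree(3,5))).
Delete trivial equation m = m.
Bind Y2 := 3. Substituting into the earlier bindings gives N := tup(empty,tree(tree(tup(5,5,empty),3),tup(tree(tup(5,5,empty),3),3,tup(tup(false,3,tree(tup(5,5,empty),3)),3,tree(3,5)))),tup(tup(false,3,tree(tup(5,5,empty),3)),3,tree(3,5))), W := tree(tup(5,5,empty),3), X2 := tup(tree(tup(5,5,empty),3),3,tup(tup(false,3,tree(tup(5,5,empty),3)),3,tree(3,5))), R := tup(tup(false,3,tree(tup(5,5,empty),3)),3,tree(3,5)).
MGU = { N -> tup(empty,tree(tree(tup(5,5,empty),3),tup(tree(tup(5,5,empty),3),3,tup(tup(false,3,tree(tup(5,5,empty),3)),3,tree(3,5)))),tup(tup(false,3,tree(tup(5,5,empty),3)),3,tree(3,5))), W -> tree(tup(5,5,empty),3), X2 -> tup(tree(tup(5,5,empty),3),3,tup(tup(false,3,tree(tup(5,5,empty),3)),3,tree(3,5))), R -> tup(tup(false,3,tree(tup(5,5,empty),3)),3,tree(3,5)), Y2 -> 3 }, so X2 -> tup(tree(tup(5,5,empty),3),3,tup(tup(false,3,tree(tup(5,5,empty),3)),3,tree(3,5))).

tup(tree(tup(5,5,empty),3),3,tup(tup(false,3,tree(tup(5,5,empty),3)),3,tree(3,5)))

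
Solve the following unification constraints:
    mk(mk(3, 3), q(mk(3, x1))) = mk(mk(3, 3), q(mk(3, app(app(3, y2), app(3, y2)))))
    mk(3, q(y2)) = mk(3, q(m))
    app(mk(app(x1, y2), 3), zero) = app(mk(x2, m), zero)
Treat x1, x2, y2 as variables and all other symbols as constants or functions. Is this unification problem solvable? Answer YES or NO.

NO

Decompose mk/2: mk(3, 3) = mk(3, 3),  q(mk(3, x1)) = q(mk(3, app(app(3, y2), app(3, y2)))).
Delete trivial equation mk(3, 3) = mk(3, 3).
Decompose q/1: mk(3, x1) = mk(3, app(app(3, y2), app(3, y2))).
Decompose mk/2: 3 = 3,  x1 = app(app(3, y2), app(3, y2)).
Delete trivial equation 3 = 3.
Bind x1 := app(app(3, y2), app(3, y2)); substituting into the one remaining equation that mentions x1 gives: app(mk(app(app(app(3, y2), app(3, y2)), y2), 3), zero) = app(mk(x2, m), zero).
Decompose mk/2: 3 = 3,  q(y2) = q(m).
Delete trivial equation 3 = 3.
Decompose q/1: y2 = m.
Bind y2 := m; substituting into the remaining equation gives: app(mk(app(app(app(3, m), app(3, m)), m), 3), zero) = app(mk(x2, m), zero). Substituting into the earlier binding gives x1 := app(app(3, m), app(3, m)).
Decompose app/2: mk(app(app(app(3, m), app(3, m)), m), 3) = mk(x2, m),  zero = zero.
Decompose mk/2: app(app(app(3, m), app(3, m)), m) = x2,  3 = m.
Bind x2 := app(app(app(3, m), app(3, m)), m); no other remaining equation mentions x2.
Clash: constants 3 and m differ; no unifier exists.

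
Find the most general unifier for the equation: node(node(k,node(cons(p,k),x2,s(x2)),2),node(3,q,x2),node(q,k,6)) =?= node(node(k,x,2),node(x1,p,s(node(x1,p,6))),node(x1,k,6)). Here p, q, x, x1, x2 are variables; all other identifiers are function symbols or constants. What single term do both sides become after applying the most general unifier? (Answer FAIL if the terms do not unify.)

Decompose node/3: node(k,node(cons(p,k),x2,s(x2)),2) =?= node(k,x,2),  node(3,q,x2) =?= node(x1,p,s(node(x1,p,6))),  node(q,k,6) =?= node(x1,k,6).
Decompose node/3: k =?= k,  node(cons(p,k),x2,s(x2)) =?= x,  2 =?= 2.
Delete trivial equation k =?= k.
Bind x := node(cons(p,k),x2,s(x2)); no other remaining equation mentions x.
Delete trivial equation 2 =?= 2.
Decompose node/3: 3 =?= x1,  q =?= p,  x2 =?= s(node(x1,p,6)).
Bind x1 := 3; substituting into the 2 remaining equations that mention x1 gives: x2 =?= s(node(3,p,6)),  node(q,k,6) =?= node(3,k,6).
Bind q := p; substituting into the one remaining equation that mentions q gives: node(p,k,6) =?= node(3,k,6).
Bind x2 := s(node(3,p,6)); no other remaining equation mentions x2. Substituting into the earlier binding gives x := node(cons(p,k),s(node(3,p,6)),s(s(node(3,p,6)))).
Decompose node/3: p =?= 3,  k =?= k,  6 =?= 6.
Bind p := 3; no other remaining equation mentions p. Substituting into the earlier bindings gives x := node(cons(3,k),s(node(3,3,6)),s(s(node(3,3,6)))), q := 3, x2 := s(node(3,3,6)).
Delete trivial equation k =?= k.
Delete trivial equation 6 =?= 6.
Applying the MGU to either side gives node(node(k,node(cons(3,k),s(node(3,3,6)),s(s(node(3,3,6)))),2),node(3,3,s(node(3,3,6))),node(3,k,6)).

node(node(k,node(cons(3,k),s(node(3,3,6)),s(s(node(3,3,6)))),2),node(3,3,s(node(3,3,6))),node(3,k,6))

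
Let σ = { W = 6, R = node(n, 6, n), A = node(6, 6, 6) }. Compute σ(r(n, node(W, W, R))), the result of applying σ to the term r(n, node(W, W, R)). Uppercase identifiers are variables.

r(n, node(6, 6, node(n, 6, n)))

Replace each occurrence of W with 6.
Replace each occurrence of R with node(n, 6, n).
Result: r(n, node(6, 6, node(n, 6, n))).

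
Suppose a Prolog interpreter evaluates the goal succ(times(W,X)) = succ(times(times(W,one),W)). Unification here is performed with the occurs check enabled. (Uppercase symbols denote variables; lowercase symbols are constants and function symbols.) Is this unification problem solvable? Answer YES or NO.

NO

Decompose succ/1: times(W,X) = times(times(W,one),W).
Decompose times/2: W = times(W,one),  X = W.
Occurs check fails: W occurs in times(W,one); the equation W = times(W,one) has no finite solution.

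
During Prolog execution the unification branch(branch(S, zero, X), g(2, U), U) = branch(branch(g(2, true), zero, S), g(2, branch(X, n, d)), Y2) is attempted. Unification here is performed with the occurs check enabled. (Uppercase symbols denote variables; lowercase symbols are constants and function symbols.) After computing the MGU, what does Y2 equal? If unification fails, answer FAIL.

branch(g(2, true), n, d)

Decompose branch/3: branch(S, zero, X) = branch(g(2, true), zero, S),  g(2, U) = g(2, branch(X, n, d)),  U = Y2.
Decompose branch/3: S = g(2, true),  zero = zero,  X = S.
Bind S := g(2, true); substituting into the one remaining equation that mentions S gives: X = g(2, true).
Delete trivial equation zero = zero.
Bind X := g(2, true); substituting into the one remaining equation that mentions X gives: g(2, U) = g(2, branch(g(2, true), n, d)).
Decompose g/2: 2 = 2,  U = branch(g(2, true), n, d).
Delete trivial equation 2 = 2.
Bind U := branch(g(2, true), n, d); substituting into the remaining equation gives: branch(g(2, true), n, d) = Y2.
Bind Y2 := branch(g(2, true), n, d).
MGU = { S ↦ g(2, true), X ↦ g(2, true), U ↦ branch(g(2, true), n, d), Y2 ↦ branch(g(2, true), n, d) }, so Y2 ↦ branch(g(2, true), n, d).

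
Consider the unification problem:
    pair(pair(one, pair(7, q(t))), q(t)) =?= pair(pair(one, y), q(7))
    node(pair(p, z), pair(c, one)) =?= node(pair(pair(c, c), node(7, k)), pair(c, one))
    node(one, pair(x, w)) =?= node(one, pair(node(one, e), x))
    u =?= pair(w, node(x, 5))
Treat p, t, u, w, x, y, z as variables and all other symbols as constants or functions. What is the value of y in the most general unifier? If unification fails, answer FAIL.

pair(7, q(7))

Decompose pair/2: pair(one, pair(7, q(t))) =?= pair(one, y),  q(t) =?= q(7).
Decompose pair/2: one =?= one,  pair(7, q(t)) =?= y.
Delete trivial equation one =?= one.
Bind y := pair(7, q(t)); no other remaining equation mentions y.
Decompose q/1: t =?= 7.
Bind t := 7; no other remaining equation mentions t. Substituting into the earlier binding gives y := pair(7, q(7)).
Decompose node/2: pair(p, z) =?= pair(pair(c, c), node(7, k)),  pair(c, one) =?= pair(c, one).
Decompose pair/2: p =?= pair(c, c),  z =?= node(7, k).
Bind p := pair(c, c); no other remaining equation mentions p.
Bind z := node(7, k); no other remaining equation mentions z.
Delete trivial equation pair(c, one) =?= pair(c, one).
Decompose node/2: one =?= one,  pair(x, w) =?= pair(node(one, e), x).
Delete trivial equation one =?= one.
Decompose pair/2: x =?= node(one, e),  w =?= x.
Bind x := node(one, e); substituting into the remaining equations gives: w =?= node(one, e),  u =?= pair(w, node(node(one, e), 5)).
Bind w := node(one, e); substituting into the remaining equation gives: u =?= pair(node(one, e), node(node(one, e), 5)).
Bind u := pair(node(one, e), node(node(one, e), 5)).
MGU = { y := pair(7, q(7)), t := 7, p := pair(c, c), z := node(7, k), x := node(one, e), w := node(one, e), u := pair(node(one, e), node(node(one, e), 5)) }, so y := pair(7, q(7)).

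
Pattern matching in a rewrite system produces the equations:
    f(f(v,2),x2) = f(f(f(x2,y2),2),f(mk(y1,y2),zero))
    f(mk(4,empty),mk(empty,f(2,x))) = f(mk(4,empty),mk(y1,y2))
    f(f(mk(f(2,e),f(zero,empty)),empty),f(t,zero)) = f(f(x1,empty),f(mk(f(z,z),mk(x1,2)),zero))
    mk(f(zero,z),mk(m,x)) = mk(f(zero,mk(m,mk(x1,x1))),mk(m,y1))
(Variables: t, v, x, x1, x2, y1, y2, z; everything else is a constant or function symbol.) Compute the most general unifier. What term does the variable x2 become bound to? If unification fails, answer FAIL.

f(mk(empty,f(2,empty)),zero)

Decompose f/2: f(v,2) = f(f(x2,y2),2),  x2 = f(mk(y1,y2),zero).
Decompose f/2: v = f(x2,y2),  2 = 2.
Bind v := f(x2,y2); no other remaining equation mentions v.
Delete trivial equation 2 = 2.
Bind x2 := f(mk(y1,y2),zero); no other remaining equation mentions x2. Substituting into the earlier binding gives v := f(f(mk(y1,y2),zero),y2).
Decompose f/2: mk(4,empty) = mk(4,empty),  mk(empty,f(2,x)) = mk(y1,y2).
Delete trivial equation mk(4,empty) = mk(4,empty).
Decompose mk/2: empty = y1,  f(2,x) = y2.
Bind y1 := empty; substituting into the one remaining equation that mentions y1 gives: mk(f(zero,z),mk(m,x)) = mk(f(zero,mk(m,mk(x1,x1))),mk(m,empty)). Substituting into the earlier bindings gives v := f(f(mk(empty,y2),zero),y2), x2 := f(mk(empty,y2),zero).
Bind y2 := f(2,x); no other remaining equation mentions y2. Substituting into the earlier bindings gives v := f(f(mk(empty,f(2,x)),zero),f(2,x)), x2 := f(mk(empty,f(2,x)),zero).
Decompose f/2: f(mk(f(2,e),f(zero,empty)),empty) = f(x1,empty),  f(t,zero) = f(mk(f(z,z),mk(x1,2)),zero).
Decompose f/2: mk(f(2,e),f(zero,empty)) = x1,  empty = empty.
Bind x1 := mk(f(2,e),f(zero,empty)); substituting into the 2 remaining equations that mention x1 gives: f(t,zero) = f(mk(f(z,z),mk(mk(f(2,e),f(zero,empty)),2)),zero),  mk(f(zero,z),mk(m,x)) = mk(f(zero,mk(m,mk(mk(f(2,e),f(zero,empty)),mk(f(2,e),f(zero,empty))))),mk(m,empty)).
Delete trivial equation empty = empty.
Decompose f/2: t = mk(f(z,z),mk(mk(f(2,e),f(zero,empty)),2)),  zero = zero.
Bind t := mk(f(z,z),mk(mk(f(2,e),f(zero,empty)),2)); no other remaining equation mentions t.
Delete trivial equation zero = zero.
Decompose mk/2: f(zero,z) = f(zero,mk(m,mk(mk(f(2,e),f(zero,empty)),mk(f(2,e),f(zero,empty))))),  mk(m,x) = mk(m,empty).
Decompose f/2: zero = zero,  z = mk(m,mk(mk(f(2,e),f(zero,empty)),mk(f(2,e),f(zero,empty)))).
Delete trivial equation zero = zero.
Bind z := mk(m,mk(mk(f(2,e),f(zero,empty)),mk(f(2,e),f(zero,empty)))); no other remaining equation mentions z. Substituting into the earlier binding gives t := mk(f(mk(m,mk(mk(f(2,e),f(zero,empty)),mk(f(2,e),f(zero,empty)))),mk(m,mk(mk(f(2,e),f(zero,empty)),mk(f(2,e),f(zero,empty))))),mk(mk(f(2,e),f(zero,empty)),2)).
Decompose mk/2: m = m,  x = empty.
Delete trivial equation m = m.
Bind x := empty. Substituting into the earlier bindings gives v := f(f(mk(empty,f(2,empty)),zero),f(2,empty)), x2 := f(mk(empty,f(2,empty)),zero), y2 := f(2,empty).
MGU = { v := f(f(mk(empty,f(2,empty)),zero),f(2,empty)), x2 := f(mk(empty,f(2,empty)),zero), y1 := empty, y2 := f(2,empty), x1 := mk(f(2,e),f(zero,empty)), t := mk(f(mk(m,mk(mk(f(2,e),f(zero,empty)),mk(f(2,e),f(zero,empty)))),mk(m,mk(mk(f(2,e),f(zero,empty)),mk(f(2,e),f(zero,empty))))),mk(mk(f(2,e),f(zero,empty)),2)), z := mk(m,mk(mk(f(2,e),f(zero,empty)),mk(f(2,e),f(zero,empty)))), x := empty }, so x2 := f(mk(empty,f(2,empty)),zero).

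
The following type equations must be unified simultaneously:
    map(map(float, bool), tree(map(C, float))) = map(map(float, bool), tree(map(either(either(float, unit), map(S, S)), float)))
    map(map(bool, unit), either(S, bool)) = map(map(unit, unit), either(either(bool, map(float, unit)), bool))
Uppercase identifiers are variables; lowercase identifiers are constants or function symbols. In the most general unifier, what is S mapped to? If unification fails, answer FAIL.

FAIL

Decompose map/2: map(float, bool) = map(float, bool),  tree(map(C, float)) = tree(map(either(either(float, unit), map(S, S)), float)).
Delete trivial equation map(float, bool) = map(float, bool).
Decompose tree/1: map(C, float) = map(either(either(float, unit), map(S, S)), float).
Decompose map/2: C = either(either(float, unit), map(S, S)),  float = float.
Bind C := either(either(float, unit), map(S, S)); no other remaining equation mentions C.
Delete trivial equation float = float.
Decompose map/2: map(bool, unit) = map(unit, unit),  either(S, bool) = either(either(bool, map(float, unit)), bool).
Decompose map/2: bool = unit,  unit = unit.
Clash: constants bool and unit differ; no unifier exists.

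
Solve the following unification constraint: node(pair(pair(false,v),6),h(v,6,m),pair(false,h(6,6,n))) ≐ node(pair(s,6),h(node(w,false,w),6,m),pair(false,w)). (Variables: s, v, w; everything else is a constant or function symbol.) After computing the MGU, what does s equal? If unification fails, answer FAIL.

Decompose node/3: pair(pair(false,v),6) ≐ pair(s,6),  h(v,6,m) ≐ h(node(w,false,w),6,m),  pair(false,h(6,6,n)) ≐ pair(false,w).
Decompose pair/2: pair(false,v) ≐ s,  6 ≐ 6.
Bind s := pair(false,v); no other remaining equation mentions s.
Delete trivial equation 6 ≐ 6.
Decompose h/3: v ≐ node(w,false,w),  6 ≐ 6,  m ≐ m.
Bind v := node(w,false,w); no other remaining equation mentions v. Substituting into the earlier binding gives s := pair(false,node(w,false,w)).
Delete trivial equation 6 ≐ 6.
Delete trivial equation m ≐ m.
Decompose pair/2: false ≐ false,  h(6,6,n) ≐ w.
Delete trivial equation false ≐ false.
Bind w := h(6,6,n). Substituting into the earlier bindings gives s := pair(false,node(h(6,6,n),false,h(6,6,n))), v := node(h(6,6,n),false,h(6,6,n)).
MGU = { s := pair(false,node(h(6,6,n),false,h(6,6,n))), v := node(h(6,6,n),false,h(6,6,n)), w := h(6,6,n) }, so s := pair(false,node(h(6,6,n),false,h(6,6,n))).

pair(false,node(h(6,6,n),false,h(6,6,n)))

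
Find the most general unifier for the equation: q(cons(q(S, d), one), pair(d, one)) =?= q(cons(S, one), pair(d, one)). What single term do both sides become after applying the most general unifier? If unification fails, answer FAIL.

FAIL

Decompose q/2: cons(q(S, d), one) =?= cons(S, one),  pair(d, one) =?= pair(d, one).
Decompose cons/2: q(S, d) =?= S,  one =?= one.
Occurs check fails: S occurs in q(S, d); the equation S =?= q(S, d) has no finite solution.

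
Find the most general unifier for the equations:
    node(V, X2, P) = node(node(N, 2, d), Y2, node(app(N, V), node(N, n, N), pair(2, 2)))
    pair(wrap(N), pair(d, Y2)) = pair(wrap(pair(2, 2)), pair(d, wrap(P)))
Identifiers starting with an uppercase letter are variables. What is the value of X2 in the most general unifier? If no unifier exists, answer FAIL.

Decompose node/3: V = node(N, 2, d),  X2 = Y2,  P = node(app(N, V), node(N, n, N), pair(2, 2)).
Bind V := node(N, 2, d); substituting into the one remaining equation that mentions V gives: P = node(app(N, node(N, 2, d)), node(N, n, N), pair(2, 2)).
Bind X2 := Y2; no other remaining equation mentions X2.
Bind P := node(app(N, node(N, 2, d)), node(N, n, N), pair(2, 2)); substituting into the remaining equation gives: pair(wrap(N), pair(d, Y2)) = pair(wrap(pair(2, 2)), pair(d, wrap(node(app(N, node(N, 2, d)), node(N, n, N), pair(2, 2))))).
Decompose pair/2: wrap(N) = wrap(pair(2, 2)),  pair(d, Y2) = pair(d, wrap(node(app(N, node(N, 2, d)), node(N, n, N), pair(2, 2)))).
Decompose wrap/1: N = pair(2, 2).
Bind N := pair(2, 2); substituting into the remaining equation gives: pair(d, Y2) = pair(d, wrap(node(app(pair(2, 2), node(pair(2, 2), 2, d)), node(pair(2, 2), n, pair(2, 2)), pair(2, 2)))). Substituting into the earlier bindings gives V := node(pair(2, 2), 2, d), P := node(app(pair(2, 2), node(pair(2, 2), 2, d)), node(pair(2, 2), n, pair(2, 2)), pair(2, 2)).
Decompose pair/2: d = d,  Y2 = wrap(node(app(pair(2, 2), node(pair(2, 2), 2, d)), node(pair(2, 2), n, pair(2, 2)), pair(2, 2))).
Delete trivial equation d = d.
Bind Y2 := wrap(node(app(pair(2, 2), node(pair(2, 2), 2, d)), node(pair(2, 2), n, pair(2, 2)), pair(2, 2))). Substituting into the earlier binding gives X2 := wrap(node(app(pair(2, 2), node(pair(2, 2), 2, d)), node(pair(2, 2), n, pair(2, 2)), pair(2, 2))).
MGU = { V := node(pair(2, 2), 2, d), X2 := wrap(node(app(pair(2, 2), node(pair(2, 2), 2, d)), node(pair(2, 2), n, pair(2, 2)), pair(2, 2))), P := node(app(pair(2, 2), node(pair(2, 2), 2, d)), node(pair(2, 2), n, pair(2, 2)), pair(2, 2)), N := pair(2, 2), Y2 := wrap(node(app(pair(2, 2), node(pair(2, 2), 2, d)), node(pair(2, 2), n, pair(2, 2)), pair(2, 2))) }, so X2 := wrap(node(app(pair(2, 2), node(pair(2, 2), 2, d)), node(pair(2, 2), n, pair(2, 2)), pair(2, 2))).

wrap(node(app(pair(2, 2), node(pair(2, 2), 2, d)), node(pair(2, 2), n, pair(2, 2)), pair(2, 2)))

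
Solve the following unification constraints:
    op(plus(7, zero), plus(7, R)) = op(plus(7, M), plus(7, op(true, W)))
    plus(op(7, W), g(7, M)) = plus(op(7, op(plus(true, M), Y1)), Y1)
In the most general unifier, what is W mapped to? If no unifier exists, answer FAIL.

Decompose op/2: plus(7, zero) = plus(7, M),  plus(7, R) = plus(7, op(true, W)).
Decompose plus/2: 7 = 7,  zero = M.
Delete trivial equation 7 = 7.
Bind M := zero; substituting into the one remaining equation that mentions M gives: plus(op(7, W), g(7, zero)) = plus(op(7, op(plus(true, zero), Y1)), Y1).
Decompose plus/2: 7 = 7,  R = op(true, W).
Delete trivial equation 7 = 7.
Bind R := op(true, W); no other remaining equation mentions R.
Decompose plus/2: op(7, W) = op(7, op(plus(true, zero), Y1)),  g(7, zero) = Y1.
Decompose op/2: 7 = 7,  W = op(plus(true, zero), Y1).
Delete trivial equation 7 = 7.
Bind W := op(plus(true, zero), Y1); no other remaining equation mentions W. Substituting into the earlier binding gives R := op(true, op(plus(true, zero), Y1)).
Bind Y1 := g(7, zero). Substituting into the earlier bindings gives R := op(true, op(plus(true, zero), g(7, zero))), W := op(plus(true, zero), g(7, zero)).
MGU = { M := zero, R := op(true, op(plus(true, zero), g(7, zero))), W := op(plus(true, zero), g(7, zero)), Y1 := g(7, zero) }, so W := op(plus(true, zero), g(7, zero)).

op(plus(true, zero), g(7, zero))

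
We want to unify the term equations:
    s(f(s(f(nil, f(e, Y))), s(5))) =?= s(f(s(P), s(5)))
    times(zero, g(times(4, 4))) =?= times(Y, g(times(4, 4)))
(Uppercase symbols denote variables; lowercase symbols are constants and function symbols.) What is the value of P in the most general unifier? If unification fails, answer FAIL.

f(nil, f(e, zero))

Decompose s/1: f(s(f(nil, f(e, Y))), s(5)) =?= f(s(P), s(5)).
Decompose f/2: s(f(nil, f(e, Y))) =?= s(P),  s(5) =?= s(5).
Decompose s/1: f(nil, f(e, Y)) =?= P.
Bind P := f(nil, f(e, Y)); no other remaining equation mentions P.
Delete trivial equation s(5) =?= s(5).
Decompose times/2: zero =?= Y,  g(times(4, 4)) =?= g(times(4, 4)).
Bind Y := zero; no other remaining equation mentions Y. Substituting into the earlier binding gives P := f(nil, f(e, zero)).
Delete trivial equation g(times(4, 4)) =?= g(times(4, 4)).
MGU = { P -> f(nil, f(e, zero)), Y -> zero }, so P -> f(nil, f(e, zero)).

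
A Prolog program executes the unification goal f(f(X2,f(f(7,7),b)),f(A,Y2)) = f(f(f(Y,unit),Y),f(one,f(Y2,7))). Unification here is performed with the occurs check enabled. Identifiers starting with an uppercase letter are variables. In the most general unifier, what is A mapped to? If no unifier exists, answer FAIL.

Decompose f/2: f(X2,f(f(7,7),b)) = f(f(Y,unit),Y),  f(A,Y2) = f(one,f(Y2,7)).
Decompose f/2: X2 = f(Y,unit),  f(f(7,7),b) = Y.
Bind X2 := f(Y,unit); no other remaining equation mentions X2.
Bind Y := f(f(7,7),b); no other remaining equation mentions Y. Substituting into the earlier binding gives X2 := f(f(f(7,7),b),unit).
Decompose f/2: A = one,  Y2 = f(Y2,7).
Bind A := one; no other remaining equation mentions A.
Occurs check fails: Y2 occurs in f(Y2,7); the equation Y2 = f(Y2,7) has no finite solution.

FAIL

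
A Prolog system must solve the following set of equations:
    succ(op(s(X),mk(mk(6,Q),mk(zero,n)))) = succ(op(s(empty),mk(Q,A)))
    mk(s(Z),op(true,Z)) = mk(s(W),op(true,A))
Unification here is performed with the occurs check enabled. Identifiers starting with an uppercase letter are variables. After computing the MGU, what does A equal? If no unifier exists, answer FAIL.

Decompose succ/1: op(s(X),mk(mk(6,Q),mk(zero,n))) = op(s(empty),mk(Q,A)).
Decompose op/2: s(X) = s(empty),  mk(mk(6,Q),mk(zero,n)) = mk(Q,A).
Decompose s/1: X = empty.
Bind X := empty; no other remaining equation mentions X.
Decompose mk/2: mk(6,Q) = Q,  mk(zero,n) = A.
Occurs check fails: Q occurs in mk(6,Q); the equation Q = mk(6,Q) has no finite solution.

FAIL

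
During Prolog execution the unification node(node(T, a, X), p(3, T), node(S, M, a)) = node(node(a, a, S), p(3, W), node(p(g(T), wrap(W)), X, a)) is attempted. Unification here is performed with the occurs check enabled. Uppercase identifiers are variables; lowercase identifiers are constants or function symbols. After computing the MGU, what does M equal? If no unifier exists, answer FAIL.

p(g(a), wrap(a))

Decompose node/3: node(T, a, X) = node(a, a, S),  p(3, T) = p(3, W),  node(S, M, a) = node(p(g(T), wrap(W)), X, a).
Decompose node/3: T = a,  a = a,  X = S.
Bind T := a; substituting into the 2 remaining equations that mention T gives: p(3, a) = p(3, W),  node(S, M, a) = node(p(g(a), wrap(W)), X, a).
Delete trivial equation a = a.
Bind X := S; substituting into the one remaining equation that mentions X gives: node(S, M, a) = node(p(g(a), wrap(W)), S, a).
Decompose p/2: 3 = 3,  a = W.
Delete trivial equation 3 = 3.
Bind W := a; substituting into the remaining equation gives: node(S, M, a) = node(p(g(a), wrap(a)), S, a).
Decompose node/3: S = p(g(a), wrap(a)),  M = S,  a = a.
Bind S := p(g(a), wrap(a)); substituting into the one remaining equation that mentions S gives: M = p(g(a), wrap(a)). Substituting into the earlier binding gives X := p(g(a), wrap(a)).
Bind M := p(g(a), wrap(a)); no other remaining equation mentions M.
Delete trivial equation a = a.
MGU = { T = a, X = p(g(a), wrap(a)), W = a, S = p(g(a), wrap(a)), M = p(g(a), wrap(a)) }, so M = p(g(a), wrap(a)).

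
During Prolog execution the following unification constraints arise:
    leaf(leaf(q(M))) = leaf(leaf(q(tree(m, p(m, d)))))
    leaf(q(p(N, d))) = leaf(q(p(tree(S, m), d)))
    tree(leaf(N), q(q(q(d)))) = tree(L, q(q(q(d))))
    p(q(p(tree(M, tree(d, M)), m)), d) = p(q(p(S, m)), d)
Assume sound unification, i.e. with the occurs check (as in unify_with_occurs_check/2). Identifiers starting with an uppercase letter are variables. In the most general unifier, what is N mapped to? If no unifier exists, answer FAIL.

Decompose leaf/1: leaf(q(M)) = leaf(q(tree(m, p(m, d)))).
Decompose leaf/1: q(M) = q(tree(m, p(m, d))).
Decompose q/1: M = tree(m, p(m, d)).
Bind M := tree(m, p(m, d)); substituting into the one remaining equation that mentions M gives: p(q(p(tree(tree(m, p(m, d)), tree(d, tree(m, p(m, d)))), m)), d) = p(q(p(S, m)), d).
Decompose leaf/1: q(p(N, d)) = q(p(tree(S, m), d)).
Decompose q/1: p(N, d) = p(tree(S, m), d).
Decompose p/2: N = tree(S, m),  d = d.
Bind N := tree(S, m); substituting into the one remaining equation that mentions N gives: tree(leaf(tree(S, m)), q(q(q(d)))) = tree(L, q(q(q(d)))).
Delete trivial equation d = d.
Decompose tree/2: leaf(tree(S, m)) = L,  q(q(q(d))) = q(q(q(d))).
Bind L := leaf(tree(S, m)); no other remaining equation mentions L.
Delete trivial equation q(q(q(d))) = q(q(q(d))).
Decompose p/2: q(p(tree(tree(m, p(m, d)), tree(d, tree(m, p(m, d)))), m)) = q(p(S, m)),  d = d.
Decompose q/1: p(tree(tree(m, p(m, d)), tree(d, tree(m, p(m, d)))), m) = p(S, m).
Decompose p/2: tree(tree(m, p(m, d)), tree(d, tree(m, p(m, d)))) = S,  m = m.
Bind S := tree(tree(m, p(m, d)), tree(d, tree(m, p(m, d)))); no other remaining equation mentions S. Substituting into the earlier bindings gives N := tree(tree(tree(m, p(m, d)), tree(d, tree(m, p(m, d)))), m), L := leaf(tree(tree(tree(m, p(m, d)), tree(d, tree(m, p(m, d)))), m)).
Delete trivial equation m = m.
Delete trivial equation d = d.
MGU = { M ↦ tree(m, p(m, d)), N ↦ tree(tree(tree(m, p(m, d)), tree(d, tree(m, p(m, d)))), m), L ↦ leaf(tree(tree(tree(m, p(m, d)), tree(d, tree(m, p(m, d)))), m)), S ↦ tree(tree(m, p(m, d)), tree(d, tree(m, p(m, d)))) }, so N ↦ tree(tree(tree(m, p(m, d)), tree(d, tree(m, p(m, d)))), m).

tree(tree(tree(m, p(m, d)), tree(d, tree(m, p(m, d)))), m)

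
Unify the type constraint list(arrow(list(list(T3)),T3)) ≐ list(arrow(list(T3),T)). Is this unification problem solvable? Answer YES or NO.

Decompose list/1: arrow(list(list(T3)),T3) ≐ arrow(list(T3),T).
Decompose arrow/2: list(list(T3)) ≐ list(T3),  T3 ≐ T.
Decompose list/1: list(T3) ≐ T3.
Occurs check fails: T3 occurs in list(T3); the equation T3 ≐ list(T3) has no finite solution.

NO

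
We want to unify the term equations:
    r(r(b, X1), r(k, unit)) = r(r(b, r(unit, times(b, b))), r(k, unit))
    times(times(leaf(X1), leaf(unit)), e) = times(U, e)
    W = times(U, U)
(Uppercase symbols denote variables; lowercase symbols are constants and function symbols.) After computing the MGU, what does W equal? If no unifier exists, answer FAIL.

times(times(leaf(r(unit, times(b, b))), leaf(unit)), times(leaf(r(unit, times(b, b))), leaf(unit)))

Decompose r/2: r(b, X1) = r(b, r(unit, times(b, b))),  r(k, unit) = r(k, unit).
Decompose r/2: b = b,  X1 = r(unit, times(b, b)).
Delete trivial equation b = b.
Bind X1 := r(unit, times(b, b)); substituting into the one remaining equation that mentions X1 gives: times(times(leaf(r(unit, times(b, b))), leaf(unit)), e) = times(U, e).
Delete trivial equation r(k, unit) = r(k, unit).
Decompose times/2: times(leaf(r(unit, times(b, b))), leaf(unit)) = U,  e = e.
Bind U := times(leaf(r(unit, times(b, b))), leaf(unit)); substituting into the one remaining equation that mentions U gives: W = times(times(leaf(r(unit, times(b, b))), leaf(unit)), times(leaf(r(unit, times(b, b))), leaf(unit))).
Delete trivial equation e = e.
Bind W := times(times(leaf(r(unit, times(b, b))), leaf(unit)), times(leaf(r(unit, times(b, b))), leaf(unit))).
MGU = { X1 := r(unit, times(b, b)), U := times(leaf(r(unit, times(b, b))), leaf(unit)), W := times(times(leaf(r(unit, times(b, b))), leaf(unit)), times(leaf(r(unit, times(b, b))), leaf(unit))) }, so W := times(times(leaf(r(unit, times(b, b))), leaf(unit)), times(leaf(r(unit, times(b, b))), leaf(unit))).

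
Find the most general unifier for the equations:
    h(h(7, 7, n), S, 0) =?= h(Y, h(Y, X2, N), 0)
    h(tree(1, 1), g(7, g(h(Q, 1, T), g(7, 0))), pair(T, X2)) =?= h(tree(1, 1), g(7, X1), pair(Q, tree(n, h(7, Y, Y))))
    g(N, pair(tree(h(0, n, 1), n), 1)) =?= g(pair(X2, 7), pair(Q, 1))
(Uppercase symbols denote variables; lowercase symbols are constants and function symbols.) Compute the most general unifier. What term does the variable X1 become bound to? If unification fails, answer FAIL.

Decompose h/3: h(7, 7, n) =?= Y,  S =?= h(Y, X2, N),  0 =?= 0.
Bind Y := h(7, 7, n); substituting into the 2 remaining equations that mention Y gives: S =?= h(h(7, 7, n), X2, N),  h(tree(1, 1), g(7, g(h(Q, 1, T), g(7, 0))), pair(T, X2)) =?= h(tree(1, 1), g(7, X1), pair(Q, tree(n, h(7, h(7, 7, n), h(7, 7, n))))).
Bind S := h(h(7, 7, n), X2, N); no other remaining equation mentions S.
Delete trivial equation 0 =?= 0.
Decompose h/3: tree(1, 1) =?= tree(1, 1),  g(7, g(h(Q, 1, T), g(7, 0))) =?= g(7, X1),  pair(T, X2) =?= pair(Q, tree(n, h(7, h(7, 7, n), h(7, 7, n)))).
Delete trivial equation tree(1, 1) =?= tree(1, 1).
Decompose g/2: 7 =?= 7,  g(h(Q, 1, T), g(7, 0)) =?= X1.
Delete trivial equation 7 =?= 7.
Bind X1 := g(h(Q, 1, T), g(7, 0)); no other remaining equation mentions X1.
Decompose pair/2: T =?= Q,  X2 =?= tree(n, h(7, h(7, 7, n), h(7, 7, n))).
Bind T := Q; no other remaining equation mentions T. Substituting into the earlier binding gives X1 := g(h(Q, 1, Q), g(7, 0)).
Bind X2 := tree(n, h(7, h(7, 7, n), h(7, 7, n))); substituting into the remaining equation gives: g(N, pair(tree(h(0, n, 1), n), 1)) =?= g(pair(tree(n, h(7, h(7, 7, n), h(7, 7, n))), 7), pair(Q, 1)). Substituting into the earlier binding gives S := h(h(7, 7, n), tree(n, h(7, h(7, 7, n), h(7, 7, n))), N).
Decompose g/2: N =?= pair(tree(n, h(7, h(7, 7, n), h(7, 7, n))), 7),  pair(tree(h(0, n, 1), n), 1) =?= pair(Q, 1).
Bind N := pair(tree(n, h(7, h(7, 7, n), h(7, 7, n))), 7); no other remaining equation mentions N. Substituting into the earlier binding gives S := h(h(7, 7, n), tree(n, h(7, h(7, 7, n), h(7, 7, n))), pair(tree(n, h(7, h(7, 7, n), h(7, 7, n))), 7)).
Decompose pair/2: tree(h(0, n, 1), n) =?= Q,  1 =?= 1.
Bind Q := tree(h(0, n, 1), n); no other remaining equation mentions Q. Substituting into the earlier bindings gives X1 := g(h(tree(h(0, n, 1), n), 1, tree(h(0, n, 1), n)), g(7, 0)), T := tree(h(0, n, 1), n).
Delete trivial equation 1 =?= 1.
MGU = { Y -> h(7, 7, n), S -> h(h(7, 7, n), tree(n, h(7, h(7, 7, n), h(7, 7, n))), pair(tree(n, h(7, h(7, 7, n), h(7, 7, n))), 7)), X1 -> g(h(tree(h(0, n, 1), n), 1, tree(h(0, n, 1), n)), g(7, 0)), T -> tree(h(0, n, 1), n), X2 -> tree(n, h(7, h(7, 7, n), h(7, 7, n))), N -> pair(tree(n, h(7, h(7, 7, n), h(7, 7, n))), 7), Q -> tree(h(0, n, 1), n) }, so X1 -> g(h(tree(h(0, n, 1), n), 1, tree(h(0, n, 1), n)), g(7, 0)).

g(h(tree(h(0, n, 1), n), 1, tree(h(0, n, 1), n)), g(7, 0))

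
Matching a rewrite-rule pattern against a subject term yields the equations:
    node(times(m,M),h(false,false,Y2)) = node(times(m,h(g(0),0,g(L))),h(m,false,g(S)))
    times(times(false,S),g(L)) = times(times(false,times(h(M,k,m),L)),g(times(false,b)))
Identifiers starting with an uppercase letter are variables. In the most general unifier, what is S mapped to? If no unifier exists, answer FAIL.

FAIL

Decompose node/2: times(m,M) = times(m,h(g(0),0,g(L))),  h(false,false,Y2) = h(m,false,g(S)).
Decompose times/2: m = m,  M = h(g(0),0,g(L)).
Delete trivial equation m = m.
Bind M := h(g(0),0,g(L)); substituting into the one remaining equation that mentions M gives: times(times(false,S),g(L)) = times(times(false,times(h(h(g(0),0,g(L)),k,m),L)),g(times(false,b))).
Decompose h/3: false = m,  false = false,  Y2 = g(S).
Clash: constants false and m differ; no unifier exists.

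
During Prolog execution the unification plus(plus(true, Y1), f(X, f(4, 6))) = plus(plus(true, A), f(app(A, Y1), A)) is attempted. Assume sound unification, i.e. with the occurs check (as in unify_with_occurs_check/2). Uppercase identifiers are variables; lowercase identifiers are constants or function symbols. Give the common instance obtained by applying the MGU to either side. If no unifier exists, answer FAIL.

plus(plus(true, f(4, 6)), f(app(f(4, 6), f(4, 6)), f(4, 6)))

Decompose plus/2: plus(true, Y1) = plus(true, A),  f(X, f(4, 6)) = f(app(A, Y1), A).
Decompose plus/2: true = true,  Y1 = A.
Delete trivial equation true = true.
Bind Y1 := A; substituting into the remaining equation gives: f(X, f(4, 6)) = f(app(A, A), A).
Decompose f/2: X = app(A, A),  f(4, 6) = A.
Bind X := app(A, A); no other remaining equation mentions X.
Bind A := f(4, 6). Substituting into the earlier bindings gives Y1 := f(4, 6), X := app(f(4, 6), f(4, 6)).
Applying the MGU to either side gives plus(plus(true, f(4, 6)), f(app(f(4, 6), f(4, 6)), f(4, 6))).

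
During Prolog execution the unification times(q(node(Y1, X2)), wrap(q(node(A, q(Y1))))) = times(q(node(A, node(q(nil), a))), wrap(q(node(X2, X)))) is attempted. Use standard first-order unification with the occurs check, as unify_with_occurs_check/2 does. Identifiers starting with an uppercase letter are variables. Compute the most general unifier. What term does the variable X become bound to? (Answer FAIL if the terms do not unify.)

q(node(q(nil), a))

Decompose times/2: q(node(Y1, X2)) = q(node(A, node(q(nil), a))),  wrap(q(node(A, q(Y1)))) = wrap(q(node(X2, X))).
Decompose q/1: node(Y1, X2) = node(A, node(q(nil), a)).
Decompose node/2: Y1 = A,  X2 = node(q(nil), a).
Bind Y1 := A; substituting into the one remaining equation that mentions Y1 gives: wrap(q(node(A, q(A)))) = wrap(q(node(X2, X))).
Bind X2 := node(q(nil), a); substituting into the remaining equation gives: wrap(q(node(A, q(A)))) = wrap(q(node(node(q(nil), a), X))).
Decompose wrap/1: q(node(A, q(A))) = q(node(node(q(nil), a), X)).
Decompose q/1: node(A, q(A)) = node(node(q(nil), a), X).
Decompose node/2: A = node(q(nil), a),  q(A) = X.
Bind A := node(q(nil), a); substituting into the remaining equation gives: q(node(q(nil), a)) = X. Substituting into the earlier binding gives Y1 := node(q(nil), a).
Bind X := q(node(q(nil), a)).
MGU = { Y1 = node(q(nil), a), X2 = node(q(nil), a), A = node(q(nil), a), X = q(node(q(nil), a)) }, so X = q(node(q(nil), a)).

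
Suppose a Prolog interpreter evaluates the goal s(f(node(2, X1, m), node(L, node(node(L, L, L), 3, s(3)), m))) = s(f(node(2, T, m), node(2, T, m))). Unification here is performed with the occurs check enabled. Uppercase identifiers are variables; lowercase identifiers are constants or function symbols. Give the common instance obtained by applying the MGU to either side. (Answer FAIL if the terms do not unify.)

s(f(node(2, node(node(2, 2, 2), 3, s(3)), m), node(2, node(node(2, 2, 2), 3, s(3)), m)))

Decompose s/1: f(node(2, X1, m), node(L, node(node(L, L, L), 3, s(3)), m)) = f(node(2, T, m), node(2, T, m)).
Decompose f/2: node(2, X1, m) = node(2, T, m),  node(L, node(node(L, L, L), 3, s(3)), m) = node(2, T, m).
Decompose node/3: 2 = 2,  X1 = T,  m = m.
Delete trivial equation 2 = 2.
Bind X1 := T; no other remaining equation mentions X1.
Delete trivial equation m = m.
Decompose node/3: L = 2,  node(node(L, L, L), 3, s(3)) = T,  m = m.
Bind L := 2; substituting into the one remaining equation that mentions L gives: node(node(2, 2, 2), 3, s(3)) = T.
Bind T := node(node(2, 2, 2), 3, s(3)); no other remaining equation mentions T. Substituting into the earlier binding gives X1 := node(node(2, 2, 2), 3, s(3)).
Delete trivial equation m = m.
Applying the MGU to either side gives s(f(node(2, node(node(2, 2, 2), 3, s(3)), m), node(2, node(node(2, 2, 2), 3, s(3)), m))).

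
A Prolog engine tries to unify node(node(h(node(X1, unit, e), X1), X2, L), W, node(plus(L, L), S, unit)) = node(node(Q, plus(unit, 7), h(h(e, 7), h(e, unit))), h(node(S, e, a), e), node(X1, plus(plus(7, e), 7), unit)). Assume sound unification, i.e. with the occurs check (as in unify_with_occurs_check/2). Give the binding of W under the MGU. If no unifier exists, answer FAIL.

Decompose node/3: node(h(node(X1, unit, e), X1), X2, L) = node(Q, plus(unit, 7), h(h(e, 7), h(e, unit))),  W = h(node(S, e, a), e),  node(plus(L, L), S, unit) = node(X1, plus(plus(7, e), 7), unit).
Decompose node/3: h(node(X1, unit, e), X1) = Q,  X2 = plus(unit, 7),  L = h(h(e, 7), h(e, unit)).
Bind Q := h(node(X1, unit, e), X1); no other remaining equation mentions Q.
Bind X2 := plus(unit, 7); no other remaining equation mentions X2.
Bind L := h(h(e, 7), h(e, unit)); substituting into the one remaining equation that mentions L gives: node(plus(h(h(e, 7), h(e, unit)), h(h(e, 7), h(e, unit))), S, unit) = node(X1, plus(plus(7, e), 7), unit).
Bind W := h(node(S, e, a), e); no other remaining equation mentions W.
Decompose node/3: plus(h(h(e, 7), h(e, unit)), h(h(e, 7), h(e, unit))) = X1,  S = plus(plus(7, e), 7),  unit = unit.
Bind X1 := plus(h(h(e, 7), h(e, unit)), h(h(e, 7), h(e, unit))); no other remaining equation mentions X1. Substituting into the earlier binding gives Q := h(node(plus(h(h(e, 7), h(e, unit)), h(h(e, 7), h(e, unit))), unit, e), plus(h(h(e, 7), h(e, unit)), h(h(e, 7), h(e, unit)))).
Bind S := plus(plus(7, e), 7); no other remaining equation mentions S. Substituting into the earlier binding gives W := h(node(plus(plus(7, e), 7), e, a), e).
Delete trivial equation unit = unit.
MGU = { Q ↦ h(node(plus(h(h(e, 7), h(e, unit)), h(h(e, 7), h(e, unit))), unit, e), plus(h(h(e, 7), h(e, unit)), h(h(e, 7), h(e, unit)))), X2 ↦ plus(unit, 7), L ↦ h(h(e, 7), h(e, unit)), W ↦ h(node(plus(plus(7, e), 7), e, a), e), X1 ↦ plus(h(h(e, 7), h(e, unit)), h(h(e, 7), h(e, unit))), S ↦ plus(plus(7, e), 7) }, so W ↦ h(node(plus(plus(7, e), 7), e, a), e).

h(node(plus(plus(7, e), 7), e, a), e)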